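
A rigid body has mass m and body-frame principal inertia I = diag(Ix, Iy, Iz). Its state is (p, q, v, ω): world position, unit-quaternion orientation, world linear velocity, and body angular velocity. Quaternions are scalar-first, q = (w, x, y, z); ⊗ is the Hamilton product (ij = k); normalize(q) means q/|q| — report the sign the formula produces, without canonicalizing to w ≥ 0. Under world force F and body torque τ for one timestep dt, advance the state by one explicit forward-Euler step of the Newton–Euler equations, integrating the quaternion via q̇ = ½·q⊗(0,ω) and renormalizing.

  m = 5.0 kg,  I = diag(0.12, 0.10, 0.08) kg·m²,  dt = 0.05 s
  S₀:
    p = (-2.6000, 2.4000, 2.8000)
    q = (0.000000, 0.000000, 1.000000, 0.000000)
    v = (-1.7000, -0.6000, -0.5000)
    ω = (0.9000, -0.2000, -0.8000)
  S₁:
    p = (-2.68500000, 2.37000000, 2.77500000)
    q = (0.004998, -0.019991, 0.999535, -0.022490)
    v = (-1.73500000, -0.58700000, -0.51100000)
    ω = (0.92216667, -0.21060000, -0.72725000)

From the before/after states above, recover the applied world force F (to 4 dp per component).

F = (-3.5000, 1.3000, -1.1000)

v₁ − v₀ = (-0.03500000, 0.01300000, -0.01100000)
applied force F = (-3.5000, 1.3000, -1.1000)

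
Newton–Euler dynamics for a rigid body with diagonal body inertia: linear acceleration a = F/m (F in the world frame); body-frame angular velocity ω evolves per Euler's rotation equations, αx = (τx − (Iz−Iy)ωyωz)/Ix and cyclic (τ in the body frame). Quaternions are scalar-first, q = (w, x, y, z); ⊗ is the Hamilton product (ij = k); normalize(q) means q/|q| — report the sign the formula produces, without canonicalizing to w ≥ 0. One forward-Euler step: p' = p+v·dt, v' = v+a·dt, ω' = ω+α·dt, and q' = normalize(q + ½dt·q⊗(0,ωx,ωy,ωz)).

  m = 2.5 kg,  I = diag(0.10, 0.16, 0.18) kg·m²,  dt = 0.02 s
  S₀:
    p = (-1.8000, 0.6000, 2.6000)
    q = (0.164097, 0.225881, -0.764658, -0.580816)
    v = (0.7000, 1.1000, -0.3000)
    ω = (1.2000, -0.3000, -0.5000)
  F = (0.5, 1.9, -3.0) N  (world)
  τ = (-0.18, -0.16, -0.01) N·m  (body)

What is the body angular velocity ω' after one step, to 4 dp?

precession coupling ω×(Iω) = (0.0030, 0.0480, -0.0216)
angular accel α = (-1.8300, -1.3000, 0.0644)
ω + α·dt = (1.1634, -0.3260, -0.4987)

ω' = (1.1634, -0.3260, -0.4987)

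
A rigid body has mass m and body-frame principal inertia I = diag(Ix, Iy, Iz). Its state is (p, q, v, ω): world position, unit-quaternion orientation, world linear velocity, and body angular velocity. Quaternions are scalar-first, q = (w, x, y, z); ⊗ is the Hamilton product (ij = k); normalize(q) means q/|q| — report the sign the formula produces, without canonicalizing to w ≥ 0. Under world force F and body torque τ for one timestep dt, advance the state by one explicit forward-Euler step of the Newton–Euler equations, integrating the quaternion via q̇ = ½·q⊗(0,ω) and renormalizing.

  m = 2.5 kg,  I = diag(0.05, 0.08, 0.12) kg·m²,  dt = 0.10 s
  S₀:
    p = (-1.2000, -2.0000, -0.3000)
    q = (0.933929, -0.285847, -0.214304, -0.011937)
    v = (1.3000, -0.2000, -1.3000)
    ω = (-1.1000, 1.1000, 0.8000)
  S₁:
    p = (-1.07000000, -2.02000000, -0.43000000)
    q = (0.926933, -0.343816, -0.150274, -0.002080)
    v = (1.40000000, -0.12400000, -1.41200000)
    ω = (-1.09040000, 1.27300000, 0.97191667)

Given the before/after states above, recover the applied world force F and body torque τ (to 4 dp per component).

velocity change Δv = (0.10000000, 0.07600000, -0.11200000)
m·(v₁−v₀)/dt = (2.5000, 1.9000, -2.8000)
Δω = ω₁−ω₀ = (0.00960000, 0.17300000, 0.17191667)
precession coupling = (0.0352, 0.0616, -0.0363)
applied torque τ = (0.0400, 0.2000, 0.1700)

F = (2.5000, 1.9000, -2.8000)
τ = (0.0400, 0.2000, 0.1700)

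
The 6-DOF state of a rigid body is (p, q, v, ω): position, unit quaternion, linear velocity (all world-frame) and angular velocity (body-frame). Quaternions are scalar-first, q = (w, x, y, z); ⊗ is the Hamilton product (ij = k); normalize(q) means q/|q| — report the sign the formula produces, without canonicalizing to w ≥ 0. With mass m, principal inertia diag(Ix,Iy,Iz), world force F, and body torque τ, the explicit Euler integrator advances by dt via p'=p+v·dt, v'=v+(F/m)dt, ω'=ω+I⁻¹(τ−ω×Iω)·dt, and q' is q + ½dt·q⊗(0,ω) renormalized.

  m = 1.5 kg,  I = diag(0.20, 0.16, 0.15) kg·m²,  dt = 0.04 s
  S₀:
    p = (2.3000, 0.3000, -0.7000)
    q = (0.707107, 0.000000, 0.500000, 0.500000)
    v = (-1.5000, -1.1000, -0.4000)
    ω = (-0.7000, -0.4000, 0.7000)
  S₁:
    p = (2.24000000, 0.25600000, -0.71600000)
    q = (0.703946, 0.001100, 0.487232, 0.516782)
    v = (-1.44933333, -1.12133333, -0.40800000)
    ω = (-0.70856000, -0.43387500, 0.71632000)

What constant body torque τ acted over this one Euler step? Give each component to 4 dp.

Δω = ω₁−ω₀ = (-0.00856000, -0.03387500, 0.01632000)
applied torque τ = (-0.0400, -0.1600, 0.0500)

τ = (-0.0400, -0.1600, 0.0500)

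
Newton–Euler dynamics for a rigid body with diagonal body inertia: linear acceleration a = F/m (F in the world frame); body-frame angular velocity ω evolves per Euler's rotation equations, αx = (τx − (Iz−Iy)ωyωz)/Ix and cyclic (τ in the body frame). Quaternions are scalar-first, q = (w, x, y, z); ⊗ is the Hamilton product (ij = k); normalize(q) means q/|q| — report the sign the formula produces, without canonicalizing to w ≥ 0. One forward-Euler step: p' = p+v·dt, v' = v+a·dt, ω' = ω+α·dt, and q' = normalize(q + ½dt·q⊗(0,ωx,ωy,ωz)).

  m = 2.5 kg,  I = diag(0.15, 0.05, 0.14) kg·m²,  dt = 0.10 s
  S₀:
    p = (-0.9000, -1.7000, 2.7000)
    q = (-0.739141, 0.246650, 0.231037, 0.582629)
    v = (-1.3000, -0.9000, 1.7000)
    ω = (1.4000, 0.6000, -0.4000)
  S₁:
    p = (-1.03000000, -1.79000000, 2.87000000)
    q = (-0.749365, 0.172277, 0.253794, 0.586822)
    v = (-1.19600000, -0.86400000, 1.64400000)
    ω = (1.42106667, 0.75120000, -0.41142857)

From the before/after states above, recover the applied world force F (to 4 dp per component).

velocity change Δv = (0.10400000, 0.03600000, -0.05600000)
applied force F = (2.6000, 0.9000, -1.4000)

F = (2.6000, 0.9000, -1.4000)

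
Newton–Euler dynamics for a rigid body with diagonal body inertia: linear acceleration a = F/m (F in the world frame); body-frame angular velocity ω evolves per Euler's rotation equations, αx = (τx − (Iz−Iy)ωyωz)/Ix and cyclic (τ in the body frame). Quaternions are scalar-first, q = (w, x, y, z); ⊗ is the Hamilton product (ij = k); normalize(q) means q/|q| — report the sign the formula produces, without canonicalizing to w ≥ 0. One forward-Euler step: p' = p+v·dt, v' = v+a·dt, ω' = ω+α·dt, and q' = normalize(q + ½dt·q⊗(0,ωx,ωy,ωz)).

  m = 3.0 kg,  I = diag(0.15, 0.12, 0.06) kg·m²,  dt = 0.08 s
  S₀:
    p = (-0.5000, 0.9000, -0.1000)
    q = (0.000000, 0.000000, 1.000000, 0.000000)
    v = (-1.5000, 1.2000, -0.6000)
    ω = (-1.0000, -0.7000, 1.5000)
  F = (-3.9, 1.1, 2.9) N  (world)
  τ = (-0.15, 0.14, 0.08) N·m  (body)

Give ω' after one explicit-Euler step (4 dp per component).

ω' = (-1.1136, -0.5167, 1.6347)

precession coupling ω×(Iω) = (0.0630, -0.1350, -0.0210)
(τ − ω×Iω)/I = (-1.4200, 2.2917, 1.6833)
new body rate ω' = (-1.1136, -0.5167, 1.6347)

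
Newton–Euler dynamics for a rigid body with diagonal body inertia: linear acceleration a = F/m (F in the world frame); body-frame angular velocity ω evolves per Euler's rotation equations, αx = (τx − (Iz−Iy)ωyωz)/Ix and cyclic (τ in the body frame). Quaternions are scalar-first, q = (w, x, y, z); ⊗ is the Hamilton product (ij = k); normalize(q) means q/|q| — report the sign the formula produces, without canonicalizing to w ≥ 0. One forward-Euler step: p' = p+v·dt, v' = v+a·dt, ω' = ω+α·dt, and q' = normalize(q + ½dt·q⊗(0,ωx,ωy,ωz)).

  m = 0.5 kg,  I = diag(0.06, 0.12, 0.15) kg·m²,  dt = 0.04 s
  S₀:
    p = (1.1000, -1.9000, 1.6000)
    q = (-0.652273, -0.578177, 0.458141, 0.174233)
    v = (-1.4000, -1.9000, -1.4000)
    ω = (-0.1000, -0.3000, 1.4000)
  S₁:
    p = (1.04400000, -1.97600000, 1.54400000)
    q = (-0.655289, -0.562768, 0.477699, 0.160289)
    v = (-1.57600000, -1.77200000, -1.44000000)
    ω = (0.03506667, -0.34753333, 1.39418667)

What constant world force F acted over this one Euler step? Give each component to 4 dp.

velocity change Δv = (-0.17600000, 0.12800000, -0.04000000)
applied force F = (-2.2000, 1.6000, -0.5000)

F = (-2.2000, 1.6000, -0.5000)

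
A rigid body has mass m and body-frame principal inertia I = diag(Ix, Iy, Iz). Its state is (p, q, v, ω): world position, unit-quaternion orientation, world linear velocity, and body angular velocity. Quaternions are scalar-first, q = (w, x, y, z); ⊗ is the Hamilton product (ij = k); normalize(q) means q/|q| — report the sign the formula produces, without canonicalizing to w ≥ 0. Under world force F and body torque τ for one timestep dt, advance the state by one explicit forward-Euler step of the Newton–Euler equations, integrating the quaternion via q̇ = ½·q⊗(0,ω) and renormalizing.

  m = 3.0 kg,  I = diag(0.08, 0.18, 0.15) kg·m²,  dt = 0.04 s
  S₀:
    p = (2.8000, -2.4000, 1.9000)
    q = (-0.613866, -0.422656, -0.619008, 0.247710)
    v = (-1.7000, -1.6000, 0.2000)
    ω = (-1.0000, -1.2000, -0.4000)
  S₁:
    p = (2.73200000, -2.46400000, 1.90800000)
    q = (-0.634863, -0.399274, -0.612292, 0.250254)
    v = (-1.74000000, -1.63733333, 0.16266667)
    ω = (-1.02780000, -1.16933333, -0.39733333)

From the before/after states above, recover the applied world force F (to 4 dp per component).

Δv = v₁−v₀ = (-0.04000000, -0.03733333, -0.03733333)
F = m·Δv/dt = (-3.0000, -2.8000, -2.8000)

F = (-3.0000, -2.8000, -2.8000)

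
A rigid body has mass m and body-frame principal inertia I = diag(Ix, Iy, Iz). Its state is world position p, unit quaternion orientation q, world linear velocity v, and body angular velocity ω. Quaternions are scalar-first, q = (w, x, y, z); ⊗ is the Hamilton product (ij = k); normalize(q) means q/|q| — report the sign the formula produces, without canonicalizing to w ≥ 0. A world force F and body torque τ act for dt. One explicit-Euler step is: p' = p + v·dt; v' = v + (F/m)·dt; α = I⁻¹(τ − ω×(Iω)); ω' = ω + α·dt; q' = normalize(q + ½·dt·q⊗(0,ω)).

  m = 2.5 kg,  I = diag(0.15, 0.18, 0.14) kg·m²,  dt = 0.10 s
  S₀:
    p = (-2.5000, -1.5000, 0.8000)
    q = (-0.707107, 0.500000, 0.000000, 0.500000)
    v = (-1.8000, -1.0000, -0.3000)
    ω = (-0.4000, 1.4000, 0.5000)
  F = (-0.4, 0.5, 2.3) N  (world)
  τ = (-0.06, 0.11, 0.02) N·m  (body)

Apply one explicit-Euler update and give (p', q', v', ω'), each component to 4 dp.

p' = p + v·dt = (-2.6800, -1.6000, 0.7700)
v + (F/m)dt = (-1.8160, -0.9800, -0.2080)
ω×(Iω) gyroscopic = (-0.0280, -0.0020, -0.0168)
(τ − ω×Iω)/I = (-0.2133, 0.6222, 0.2629)
ω + α·dt = (-0.4213, 1.4622, 0.5263)
2q̇ = q⊗(0,ω) = (-0.0500000, -0.4171572, -1.4399498, 0.3464465)
q' = normalize(q + ½dt·q⊗(0,ω)) = (-0.7075, 0.4777, -0.0718, 0.5158)

p' = (-2.6800, -1.6000, 0.7700)
q' = (-0.7075, 0.4777, -0.0718, 0.5158)
v' = (-1.8160, -0.9800, -0.2080)
ω' = (-0.4213, 1.4622, 0.5263)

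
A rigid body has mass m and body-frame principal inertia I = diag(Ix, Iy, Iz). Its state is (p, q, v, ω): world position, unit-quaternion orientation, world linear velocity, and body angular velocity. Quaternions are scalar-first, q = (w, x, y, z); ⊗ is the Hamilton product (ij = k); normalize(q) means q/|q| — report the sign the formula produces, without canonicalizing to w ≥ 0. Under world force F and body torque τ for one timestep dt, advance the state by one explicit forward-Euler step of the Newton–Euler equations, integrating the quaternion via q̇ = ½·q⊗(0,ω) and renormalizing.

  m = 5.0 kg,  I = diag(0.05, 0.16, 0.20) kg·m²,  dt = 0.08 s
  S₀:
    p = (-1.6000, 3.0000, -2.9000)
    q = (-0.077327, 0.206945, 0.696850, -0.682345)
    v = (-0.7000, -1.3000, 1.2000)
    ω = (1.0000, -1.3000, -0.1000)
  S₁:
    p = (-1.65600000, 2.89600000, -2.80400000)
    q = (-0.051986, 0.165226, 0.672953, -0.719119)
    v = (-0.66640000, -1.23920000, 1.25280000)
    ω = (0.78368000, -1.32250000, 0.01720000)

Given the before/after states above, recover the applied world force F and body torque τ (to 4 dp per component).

F = (2.1000, 3.8000, 3.3000)
τ = (-0.1300, -0.0300, 0.1500)

Δv = v₁−v₀ = (0.03360000, 0.06080000, 0.05280000)
applied force F = (2.1000, 3.8000, 3.3000)
rate change Δω = (-0.21632000, -0.02250000, 0.11720000)
I·α + gyro = (-0.1300, -0.0300, 0.1500)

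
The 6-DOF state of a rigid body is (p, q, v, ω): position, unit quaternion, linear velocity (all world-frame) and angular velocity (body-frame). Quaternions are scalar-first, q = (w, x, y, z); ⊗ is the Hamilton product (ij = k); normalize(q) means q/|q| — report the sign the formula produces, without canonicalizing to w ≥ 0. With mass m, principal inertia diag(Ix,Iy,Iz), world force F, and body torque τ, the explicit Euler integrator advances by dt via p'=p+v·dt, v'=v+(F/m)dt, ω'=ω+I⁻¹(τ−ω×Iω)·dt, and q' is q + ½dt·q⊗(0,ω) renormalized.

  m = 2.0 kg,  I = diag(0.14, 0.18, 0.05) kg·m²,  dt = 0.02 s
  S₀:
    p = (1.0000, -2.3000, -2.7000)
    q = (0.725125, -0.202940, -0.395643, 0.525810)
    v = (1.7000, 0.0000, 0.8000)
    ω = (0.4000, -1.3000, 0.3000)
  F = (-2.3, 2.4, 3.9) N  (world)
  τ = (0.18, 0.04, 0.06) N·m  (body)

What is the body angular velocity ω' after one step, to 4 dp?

ω' = (0.4185, -1.2968, 0.3323)

ω×(Iω) gyroscopic = (0.0507, 0.0108, -0.0208)
angular accel α = (0.9236, 0.1622, 1.6160)
ω' = ω + α·dt = (0.4185, -1.2968, 0.3323)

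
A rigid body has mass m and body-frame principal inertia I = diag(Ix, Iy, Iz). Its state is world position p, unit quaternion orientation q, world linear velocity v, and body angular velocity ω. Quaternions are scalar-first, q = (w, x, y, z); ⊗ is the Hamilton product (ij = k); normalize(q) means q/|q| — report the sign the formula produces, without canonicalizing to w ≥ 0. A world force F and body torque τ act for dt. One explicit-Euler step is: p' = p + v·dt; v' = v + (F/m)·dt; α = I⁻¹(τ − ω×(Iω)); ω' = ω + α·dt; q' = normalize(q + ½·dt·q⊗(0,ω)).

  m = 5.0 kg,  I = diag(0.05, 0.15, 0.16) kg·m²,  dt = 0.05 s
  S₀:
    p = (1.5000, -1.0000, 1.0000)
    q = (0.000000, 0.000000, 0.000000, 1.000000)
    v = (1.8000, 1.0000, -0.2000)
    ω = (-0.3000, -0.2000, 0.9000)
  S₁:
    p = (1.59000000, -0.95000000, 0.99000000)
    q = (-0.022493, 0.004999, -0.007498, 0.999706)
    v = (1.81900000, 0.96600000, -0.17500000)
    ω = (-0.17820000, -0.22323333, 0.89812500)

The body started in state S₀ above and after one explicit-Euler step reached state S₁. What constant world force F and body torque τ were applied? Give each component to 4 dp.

F = (1.9000, -3.4000, 2.5000)
τ = (0.1200, -0.0400, 0.0000)

ω₁ − ω₀ = (0.12180000, -0.02323333, -0.00187500)
applied torque τ = (0.1200, -0.0400, 0.0000)
velocity change Δv = (0.01900000, -0.03400000, 0.02500000)
applied force F = (1.9000, -3.4000, 2.5000)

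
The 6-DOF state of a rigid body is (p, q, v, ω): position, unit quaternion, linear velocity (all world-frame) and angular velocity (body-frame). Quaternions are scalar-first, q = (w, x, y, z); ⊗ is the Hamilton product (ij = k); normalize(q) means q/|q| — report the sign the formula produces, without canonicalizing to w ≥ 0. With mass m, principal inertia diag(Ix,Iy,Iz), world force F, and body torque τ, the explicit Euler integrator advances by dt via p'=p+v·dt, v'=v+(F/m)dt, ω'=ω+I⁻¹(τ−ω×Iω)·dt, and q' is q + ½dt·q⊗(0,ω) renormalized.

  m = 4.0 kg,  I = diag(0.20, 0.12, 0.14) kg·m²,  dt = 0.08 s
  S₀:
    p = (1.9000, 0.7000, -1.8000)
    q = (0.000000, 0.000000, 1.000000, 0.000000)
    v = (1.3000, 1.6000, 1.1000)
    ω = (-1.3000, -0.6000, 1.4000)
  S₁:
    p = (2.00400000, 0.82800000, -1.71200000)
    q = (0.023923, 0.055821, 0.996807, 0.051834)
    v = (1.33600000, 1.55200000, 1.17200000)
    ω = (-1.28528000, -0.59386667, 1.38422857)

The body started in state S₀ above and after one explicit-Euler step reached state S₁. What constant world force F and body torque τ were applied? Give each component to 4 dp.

rate change Δω = (0.01472000, 0.00613333, -0.01577143)
precession coupling = (-0.0168, -0.1092, -0.0624)
applied torque τ = (0.0200, -0.1000, -0.0900)
velocity change Δv = (0.03600000, -0.04800000, 0.07200000)
F = m·Δv/dt = (1.8000, -2.4000, 3.6000)

F = (1.8000, -2.4000, 3.6000)
τ = (0.0200, -0.1000, -0.0900)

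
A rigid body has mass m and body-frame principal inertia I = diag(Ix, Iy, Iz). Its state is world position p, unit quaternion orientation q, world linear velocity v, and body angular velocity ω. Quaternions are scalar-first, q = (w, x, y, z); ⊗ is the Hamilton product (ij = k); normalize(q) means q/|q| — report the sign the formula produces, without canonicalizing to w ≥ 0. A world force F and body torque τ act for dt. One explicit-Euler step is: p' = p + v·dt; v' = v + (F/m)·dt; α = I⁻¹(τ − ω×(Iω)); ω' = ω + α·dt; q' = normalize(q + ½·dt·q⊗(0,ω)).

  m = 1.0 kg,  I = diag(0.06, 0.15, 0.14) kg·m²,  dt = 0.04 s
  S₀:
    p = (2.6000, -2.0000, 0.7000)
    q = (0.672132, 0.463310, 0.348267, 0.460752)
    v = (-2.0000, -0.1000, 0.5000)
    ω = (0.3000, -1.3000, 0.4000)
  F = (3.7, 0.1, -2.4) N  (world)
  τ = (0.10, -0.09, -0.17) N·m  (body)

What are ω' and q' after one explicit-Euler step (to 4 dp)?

angular accel α = (1.5800, -0.5360, -0.9636)
new body rate ω' = (0.3632, -1.3214, 0.3615)
Hamilton product q⊗(0,ω) = (0.1294533, 0.9399240, -0.9208700, -0.4379303)
q + ½dt·q⊗(0,ω), renormalized = (0.6745, 0.4819, 0.3297, 0.4518)

ω' = (0.3632, -1.3214, 0.3615)
q' = (0.6745, 0.4819, 0.3297, 0.4518)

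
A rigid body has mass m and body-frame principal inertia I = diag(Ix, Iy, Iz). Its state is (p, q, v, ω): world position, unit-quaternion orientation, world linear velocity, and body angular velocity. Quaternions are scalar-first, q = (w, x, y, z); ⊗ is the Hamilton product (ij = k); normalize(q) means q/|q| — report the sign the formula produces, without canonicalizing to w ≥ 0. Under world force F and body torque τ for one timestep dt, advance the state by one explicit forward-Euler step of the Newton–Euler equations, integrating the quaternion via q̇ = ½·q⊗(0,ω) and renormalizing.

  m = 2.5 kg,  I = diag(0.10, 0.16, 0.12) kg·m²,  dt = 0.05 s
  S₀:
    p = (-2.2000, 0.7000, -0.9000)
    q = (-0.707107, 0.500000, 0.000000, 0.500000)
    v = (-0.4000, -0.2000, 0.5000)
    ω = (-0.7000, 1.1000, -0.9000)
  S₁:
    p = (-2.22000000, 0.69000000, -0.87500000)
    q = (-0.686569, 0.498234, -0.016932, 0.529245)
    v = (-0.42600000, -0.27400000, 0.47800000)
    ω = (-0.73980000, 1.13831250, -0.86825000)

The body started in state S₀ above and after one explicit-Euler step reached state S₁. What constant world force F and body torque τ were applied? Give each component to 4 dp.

F = (-1.3000, -3.7000, -1.1000)
τ = (-0.0400, 0.1100, 0.0300)

Δω = ω₁−ω₀ = (-0.03980000, 0.03831250, 0.03175000)
applied torque τ = (-0.0400, 0.1100, 0.0300)
Δv = v₁−v₀ = (-0.02600000, -0.07400000, -0.02200000)
applied force F = (-1.3000, -3.7000, -1.1000)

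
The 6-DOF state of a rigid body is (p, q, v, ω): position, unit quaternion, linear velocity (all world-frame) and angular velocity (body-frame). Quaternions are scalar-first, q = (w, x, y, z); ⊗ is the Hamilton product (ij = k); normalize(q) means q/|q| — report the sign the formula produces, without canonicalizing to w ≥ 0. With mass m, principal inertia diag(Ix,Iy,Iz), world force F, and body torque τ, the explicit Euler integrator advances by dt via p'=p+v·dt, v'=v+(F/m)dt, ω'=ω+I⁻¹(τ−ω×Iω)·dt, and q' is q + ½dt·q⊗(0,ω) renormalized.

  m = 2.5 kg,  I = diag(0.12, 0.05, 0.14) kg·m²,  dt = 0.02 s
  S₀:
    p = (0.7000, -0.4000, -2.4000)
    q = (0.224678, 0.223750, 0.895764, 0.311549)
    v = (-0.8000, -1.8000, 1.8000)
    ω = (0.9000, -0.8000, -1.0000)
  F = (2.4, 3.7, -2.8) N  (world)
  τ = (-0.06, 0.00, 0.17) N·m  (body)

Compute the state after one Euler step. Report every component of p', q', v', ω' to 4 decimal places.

p + v·dt = (0.6840, -0.4360, -2.3640)
new velocity v' = (-0.7808, -1.7704, 1.7776)
ω×(Iω) gyroscopic = (0.0720, 0.0180, 0.0504)
angular accel α = (-1.1000, -0.3600, 0.8543)
new body rate ω' = (0.8780, -0.8072, -0.9829)
2q̇ = q⊗(0,ω) = (0.8267852, -0.4443146, 0.3244017, -1.2098656)
q + ½dt·q⊗(0,ω), renormalized = (0.2329, 0.2193, 0.8989, 0.2994)

p' = (0.6840, -0.4360, -2.3640)
q' = (0.2329, 0.2193, 0.8989, 0.2994)
v' = (-0.7808, -1.7704, 1.7776)
ω' = (0.8780, -0.8072, -0.9829)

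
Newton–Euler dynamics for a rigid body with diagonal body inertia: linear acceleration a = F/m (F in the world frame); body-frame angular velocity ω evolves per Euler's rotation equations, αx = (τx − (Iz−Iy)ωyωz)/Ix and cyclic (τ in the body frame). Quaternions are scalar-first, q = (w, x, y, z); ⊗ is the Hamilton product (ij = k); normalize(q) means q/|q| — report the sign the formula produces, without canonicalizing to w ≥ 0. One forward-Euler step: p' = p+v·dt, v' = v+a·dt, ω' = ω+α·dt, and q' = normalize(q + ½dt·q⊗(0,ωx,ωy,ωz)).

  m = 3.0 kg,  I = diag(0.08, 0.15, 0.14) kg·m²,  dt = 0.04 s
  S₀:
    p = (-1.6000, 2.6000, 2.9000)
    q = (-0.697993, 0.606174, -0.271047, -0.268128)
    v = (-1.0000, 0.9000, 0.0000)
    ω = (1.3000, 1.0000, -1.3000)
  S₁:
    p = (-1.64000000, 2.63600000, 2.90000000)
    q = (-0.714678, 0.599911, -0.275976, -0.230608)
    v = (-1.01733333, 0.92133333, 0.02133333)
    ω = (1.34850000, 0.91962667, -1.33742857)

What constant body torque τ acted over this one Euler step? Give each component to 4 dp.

Δω = ω₁−ω₀ = (0.04850000, -0.08037333, -0.03742857)
gyro term ω₀×Iω₀ = (0.0130, 0.1014, 0.0910)
I·α + gyro = (0.1100, -0.2000, -0.0400)

τ = (0.1100, -0.2000, -0.0400)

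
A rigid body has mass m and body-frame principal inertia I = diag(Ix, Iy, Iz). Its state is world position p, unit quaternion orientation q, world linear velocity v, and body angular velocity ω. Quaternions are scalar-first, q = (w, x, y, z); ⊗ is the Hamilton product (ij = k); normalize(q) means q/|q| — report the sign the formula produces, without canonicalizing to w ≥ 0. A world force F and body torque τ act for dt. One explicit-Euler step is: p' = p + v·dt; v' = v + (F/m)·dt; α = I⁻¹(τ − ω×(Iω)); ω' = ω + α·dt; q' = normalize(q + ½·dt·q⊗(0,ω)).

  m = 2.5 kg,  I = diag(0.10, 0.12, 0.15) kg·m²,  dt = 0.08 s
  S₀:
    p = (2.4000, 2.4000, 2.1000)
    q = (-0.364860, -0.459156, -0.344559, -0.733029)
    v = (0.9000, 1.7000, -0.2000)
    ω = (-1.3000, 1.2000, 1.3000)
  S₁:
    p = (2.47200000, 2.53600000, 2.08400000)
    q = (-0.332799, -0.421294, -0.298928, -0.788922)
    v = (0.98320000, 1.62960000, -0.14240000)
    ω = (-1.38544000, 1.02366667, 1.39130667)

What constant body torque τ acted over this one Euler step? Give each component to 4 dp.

τ = (-0.0600, -0.1800, 0.1400)

ω₁ − ω₀ = (-0.08544000, -0.17633333, 0.09130667)
applied torque τ = (-0.0600, -0.1800, 0.1400)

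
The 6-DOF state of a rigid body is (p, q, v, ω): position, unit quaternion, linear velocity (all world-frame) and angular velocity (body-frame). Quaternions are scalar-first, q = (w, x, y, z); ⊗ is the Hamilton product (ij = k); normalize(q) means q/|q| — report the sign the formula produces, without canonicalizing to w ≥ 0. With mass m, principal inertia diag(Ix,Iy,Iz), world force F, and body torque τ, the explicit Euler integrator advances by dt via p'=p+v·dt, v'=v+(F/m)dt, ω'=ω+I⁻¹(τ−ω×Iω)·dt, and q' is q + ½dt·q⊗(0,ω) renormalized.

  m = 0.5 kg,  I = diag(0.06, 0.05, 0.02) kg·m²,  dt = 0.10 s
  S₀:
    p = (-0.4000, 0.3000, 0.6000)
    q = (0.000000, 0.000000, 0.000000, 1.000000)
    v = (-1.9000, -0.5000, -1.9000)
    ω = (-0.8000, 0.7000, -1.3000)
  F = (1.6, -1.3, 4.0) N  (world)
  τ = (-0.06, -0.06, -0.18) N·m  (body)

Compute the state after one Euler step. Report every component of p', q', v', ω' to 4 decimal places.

α = I⁻¹(τ − ω×Iω) = (-1.4550, -2.0320, -9.2800)
ω' = ω + α·dt = (-0.9455, 0.4968, -2.2280)
q⊗(0,ω) = (1.3000000, -0.7000000, -0.8000000, 0.0000000)
updated quaternion q' = (0.0648, -0.0349, -0.0399, 0.9965)
a = F/m = (3.2000, -2.6000, 8.0000)
p + v·dt = (-0.5900, 0.2500, 0.4100)
new velocity v' = (-1.5800, -0.7600, -1.1000)

p' = (-0.5900, 0.2500, 0.4100)
q' = (0.0648, -0.0349, -0.0399, 0.9965)
v' = (-1.5800, -0.7600, -1.1000)
ω' = (-0.9455, 0.4968, -2.2280)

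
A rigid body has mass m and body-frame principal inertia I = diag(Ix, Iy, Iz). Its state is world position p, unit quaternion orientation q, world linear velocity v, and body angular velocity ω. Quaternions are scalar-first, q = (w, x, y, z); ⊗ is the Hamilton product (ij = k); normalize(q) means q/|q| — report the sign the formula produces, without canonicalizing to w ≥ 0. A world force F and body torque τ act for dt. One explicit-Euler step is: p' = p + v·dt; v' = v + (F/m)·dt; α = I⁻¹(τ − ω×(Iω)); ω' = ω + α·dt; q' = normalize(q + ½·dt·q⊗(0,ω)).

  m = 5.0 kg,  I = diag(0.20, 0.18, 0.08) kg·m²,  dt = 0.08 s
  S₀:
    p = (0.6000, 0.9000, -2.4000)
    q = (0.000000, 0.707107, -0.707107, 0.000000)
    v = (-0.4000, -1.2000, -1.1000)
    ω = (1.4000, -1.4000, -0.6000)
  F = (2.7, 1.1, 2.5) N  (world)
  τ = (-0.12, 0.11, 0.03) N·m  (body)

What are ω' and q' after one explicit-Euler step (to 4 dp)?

precession coupling ω×(Iω) = (-0.0840, -0.1008, 0.0392)
α = I⁻¹(τ − ω×Iω) = (-0.1800, 1.1711, -0.1150)
ω' = ω + α·dt = (1.3856, -1.3063, -0.6092)
Hamilton product q⊗(0,ω) = (-1.9798996, 0.4242642, 0.4242642, 0.0000000)
q + ½dt·q⊗(0,ω), renormalized = (-0.0789, 0.7216, -0.6878, 0.0000)

ω' = (1.3856, -1.3063, -0.6092)
q' = (-0.0789, 0.7216, -0.6878, 0.0000)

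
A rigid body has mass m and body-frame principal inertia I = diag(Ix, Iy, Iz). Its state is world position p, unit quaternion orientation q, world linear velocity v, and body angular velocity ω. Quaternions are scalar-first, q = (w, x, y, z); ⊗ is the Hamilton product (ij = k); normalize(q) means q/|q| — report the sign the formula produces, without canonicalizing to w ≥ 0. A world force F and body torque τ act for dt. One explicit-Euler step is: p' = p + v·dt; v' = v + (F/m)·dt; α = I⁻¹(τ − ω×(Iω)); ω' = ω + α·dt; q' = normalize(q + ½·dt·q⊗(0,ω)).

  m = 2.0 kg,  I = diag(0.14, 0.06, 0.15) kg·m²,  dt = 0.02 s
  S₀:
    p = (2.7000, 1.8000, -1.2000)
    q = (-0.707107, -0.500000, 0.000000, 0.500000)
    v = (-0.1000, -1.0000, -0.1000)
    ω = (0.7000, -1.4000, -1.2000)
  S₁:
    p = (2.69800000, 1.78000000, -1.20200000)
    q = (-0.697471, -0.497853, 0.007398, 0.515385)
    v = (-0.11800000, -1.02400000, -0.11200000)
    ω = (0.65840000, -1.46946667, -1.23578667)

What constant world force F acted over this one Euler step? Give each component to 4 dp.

Δv = v₁−v₀ = (-0.01800000, -0.02400000, -0.01200000)
F = m·Δv/dt = (-1.8000, -2.4000, -1.2000)

F = (-1.8000, -2.4000, -1.2000)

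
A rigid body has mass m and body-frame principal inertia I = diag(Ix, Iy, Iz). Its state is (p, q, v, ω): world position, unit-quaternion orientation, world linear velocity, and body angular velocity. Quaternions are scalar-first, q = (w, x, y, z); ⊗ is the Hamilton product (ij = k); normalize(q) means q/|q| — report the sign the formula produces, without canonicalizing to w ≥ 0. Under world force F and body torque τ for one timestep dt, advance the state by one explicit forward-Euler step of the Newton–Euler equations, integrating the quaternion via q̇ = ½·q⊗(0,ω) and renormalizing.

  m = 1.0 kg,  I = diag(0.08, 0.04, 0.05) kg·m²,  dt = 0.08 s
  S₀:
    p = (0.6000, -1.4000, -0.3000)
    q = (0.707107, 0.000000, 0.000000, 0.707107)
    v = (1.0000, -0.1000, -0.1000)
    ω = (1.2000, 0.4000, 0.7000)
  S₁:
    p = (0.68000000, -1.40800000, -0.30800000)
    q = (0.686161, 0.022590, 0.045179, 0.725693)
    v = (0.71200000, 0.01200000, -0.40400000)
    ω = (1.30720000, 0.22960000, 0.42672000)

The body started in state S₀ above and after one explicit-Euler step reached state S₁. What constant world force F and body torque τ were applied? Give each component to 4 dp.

F = (-3.6000, 1.4000, -3.8000)
τ = (0.1100, -0.0600, -0.1900)

velocity change Δv = (-0.28800000, 0.11200000, -0.30400000)
F = m·Δv/dt = (-3.6000, 1.4000, -3.8000)
ω₁ − ω₀ = (0.10720000, -0.17040000, -0.27328000)
precession coupling = (0.0028, 0.0252, -0.0192)
I·α + gyro = (0.1100, -0.0600, -0.1900)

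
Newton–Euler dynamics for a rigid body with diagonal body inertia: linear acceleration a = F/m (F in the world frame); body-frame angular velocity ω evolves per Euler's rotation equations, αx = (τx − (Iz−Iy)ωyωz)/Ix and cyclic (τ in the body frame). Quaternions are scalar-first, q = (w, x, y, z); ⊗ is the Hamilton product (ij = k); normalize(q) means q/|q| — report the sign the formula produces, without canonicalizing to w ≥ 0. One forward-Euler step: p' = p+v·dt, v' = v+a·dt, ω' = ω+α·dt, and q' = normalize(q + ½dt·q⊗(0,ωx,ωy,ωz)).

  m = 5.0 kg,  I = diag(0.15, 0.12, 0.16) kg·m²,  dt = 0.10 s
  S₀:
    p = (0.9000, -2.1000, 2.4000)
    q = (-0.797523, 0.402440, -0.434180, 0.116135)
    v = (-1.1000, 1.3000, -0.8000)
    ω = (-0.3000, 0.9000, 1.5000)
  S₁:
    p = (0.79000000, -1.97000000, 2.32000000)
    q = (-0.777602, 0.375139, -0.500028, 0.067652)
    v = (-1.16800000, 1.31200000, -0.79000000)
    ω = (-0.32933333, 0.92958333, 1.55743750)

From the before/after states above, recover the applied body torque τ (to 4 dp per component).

rate change Δω = (-0.02933333, 0.02958333, 0.05743750)
applied torque τ = (0.0100, 0.0400, 0.1000)

τ = (0.0100, 0.0400, 0.1000)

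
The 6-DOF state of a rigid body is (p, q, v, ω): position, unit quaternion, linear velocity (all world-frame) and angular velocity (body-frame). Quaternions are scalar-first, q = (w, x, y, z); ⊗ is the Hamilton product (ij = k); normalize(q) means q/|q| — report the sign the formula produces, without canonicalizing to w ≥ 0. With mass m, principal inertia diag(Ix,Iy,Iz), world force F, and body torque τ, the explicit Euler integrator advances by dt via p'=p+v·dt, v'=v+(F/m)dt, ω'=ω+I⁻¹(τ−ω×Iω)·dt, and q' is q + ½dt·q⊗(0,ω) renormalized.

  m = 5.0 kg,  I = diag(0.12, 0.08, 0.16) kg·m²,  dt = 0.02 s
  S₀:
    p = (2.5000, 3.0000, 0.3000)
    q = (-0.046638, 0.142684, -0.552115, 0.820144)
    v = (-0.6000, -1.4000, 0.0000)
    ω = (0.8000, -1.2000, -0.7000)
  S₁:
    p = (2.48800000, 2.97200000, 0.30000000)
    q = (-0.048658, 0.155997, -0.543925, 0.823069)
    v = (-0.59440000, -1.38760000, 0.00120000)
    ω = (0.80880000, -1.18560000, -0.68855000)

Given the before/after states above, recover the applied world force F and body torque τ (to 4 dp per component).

F = (1.4000, 3.1000, 0.3000)
τ = (0.1200, 0.0800, 0.1300)

rate change Δω = (0.00880000, 0.01440000, 0.01145000)
applied torque τ = (0.1200, 0.0800, 0.1300)
v₁ − v₀ = (0.00560000, 0.01240000, 0.00120000)
m·(v₁−v₀)/dt = (1.4000, 3.1000, 0.3000)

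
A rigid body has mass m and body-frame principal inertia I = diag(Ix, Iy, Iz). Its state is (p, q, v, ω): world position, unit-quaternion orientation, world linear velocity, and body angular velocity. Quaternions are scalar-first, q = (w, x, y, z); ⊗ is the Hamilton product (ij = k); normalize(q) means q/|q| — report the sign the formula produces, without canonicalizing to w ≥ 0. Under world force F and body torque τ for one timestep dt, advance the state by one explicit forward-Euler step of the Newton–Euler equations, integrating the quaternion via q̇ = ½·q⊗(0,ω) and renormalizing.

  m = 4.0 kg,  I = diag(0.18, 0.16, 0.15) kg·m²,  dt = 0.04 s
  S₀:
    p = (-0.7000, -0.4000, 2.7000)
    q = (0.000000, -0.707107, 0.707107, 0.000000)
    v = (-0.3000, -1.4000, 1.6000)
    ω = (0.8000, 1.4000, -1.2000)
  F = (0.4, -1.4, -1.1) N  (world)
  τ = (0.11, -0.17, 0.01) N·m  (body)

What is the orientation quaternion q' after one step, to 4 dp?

Hamilton product q⊗(0,ω) = (-0.4242642, -0.8485284, -0.8485284, -1.5556354)
q + ½dt·q⊗(0,ω), renormalized = (-0.0085, -0.7235, 0.6896, -0.0311)

q' = (-0.0085, -0.7235, 0.6896, -0.0311)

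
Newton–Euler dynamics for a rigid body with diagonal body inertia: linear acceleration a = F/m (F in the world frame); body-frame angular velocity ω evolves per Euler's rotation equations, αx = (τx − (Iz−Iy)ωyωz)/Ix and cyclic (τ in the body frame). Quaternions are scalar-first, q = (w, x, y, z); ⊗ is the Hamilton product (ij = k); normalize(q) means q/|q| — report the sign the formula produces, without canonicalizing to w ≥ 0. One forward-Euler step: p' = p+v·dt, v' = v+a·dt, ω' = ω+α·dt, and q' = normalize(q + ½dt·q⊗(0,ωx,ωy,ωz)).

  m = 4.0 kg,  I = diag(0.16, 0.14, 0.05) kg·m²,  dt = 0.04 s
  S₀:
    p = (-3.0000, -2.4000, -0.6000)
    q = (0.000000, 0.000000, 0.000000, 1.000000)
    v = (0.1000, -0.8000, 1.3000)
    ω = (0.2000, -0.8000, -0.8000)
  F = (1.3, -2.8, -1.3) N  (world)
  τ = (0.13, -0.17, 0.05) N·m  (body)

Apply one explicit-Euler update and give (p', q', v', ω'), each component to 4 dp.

p' = (-2.9960, -2.4320, -0.5480)
q' = (0.0160, 0.0160, 0.0040, 0.9997)
v' = (0.1130, -0.8280, 1.2870)
ω' = (0.2469, -0.8435, -0.7626)

p' = p + v·dt = (-2.9960, -2.4320, -0.5480)
v' = v + a·dt = (0.1130, -0.8280, 1.2870)
(τ − ω×Iω)/I = (1.1725, -1.0886, 0.9360)
new body rate ω' = (0.2469, -0.8435, -0.7626)
Hamilton product q⊗(0,ω) = (0.8000000, 0.8000000, 0.2000000, 0.0000000)
updated quaternion q' = (0.0160, 0.0160, 0.0040, 0.9997)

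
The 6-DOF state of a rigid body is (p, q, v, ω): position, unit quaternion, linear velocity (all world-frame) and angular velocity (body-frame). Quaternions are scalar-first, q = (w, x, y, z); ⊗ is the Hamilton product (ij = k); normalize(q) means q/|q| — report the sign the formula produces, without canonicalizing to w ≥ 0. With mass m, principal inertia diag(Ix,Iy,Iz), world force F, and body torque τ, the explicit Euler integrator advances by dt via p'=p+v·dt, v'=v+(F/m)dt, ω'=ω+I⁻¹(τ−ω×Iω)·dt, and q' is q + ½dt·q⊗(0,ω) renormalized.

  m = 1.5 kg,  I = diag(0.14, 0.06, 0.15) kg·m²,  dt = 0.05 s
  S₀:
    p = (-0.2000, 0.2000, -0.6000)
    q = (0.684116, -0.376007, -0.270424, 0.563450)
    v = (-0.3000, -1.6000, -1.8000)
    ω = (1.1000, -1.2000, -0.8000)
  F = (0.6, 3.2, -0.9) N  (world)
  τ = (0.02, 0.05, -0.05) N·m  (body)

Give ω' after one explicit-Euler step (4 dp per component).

ω×(Iω) gyroscopic = (0.0864, 0.0088, 0.1056)
angular accel α = (-0.4743, 0.6867, -1.0373)
ω + α·dt = (1.0763, -1.1657, -0.8519)

ω' = (1.0763, -1.1657, -0.8519)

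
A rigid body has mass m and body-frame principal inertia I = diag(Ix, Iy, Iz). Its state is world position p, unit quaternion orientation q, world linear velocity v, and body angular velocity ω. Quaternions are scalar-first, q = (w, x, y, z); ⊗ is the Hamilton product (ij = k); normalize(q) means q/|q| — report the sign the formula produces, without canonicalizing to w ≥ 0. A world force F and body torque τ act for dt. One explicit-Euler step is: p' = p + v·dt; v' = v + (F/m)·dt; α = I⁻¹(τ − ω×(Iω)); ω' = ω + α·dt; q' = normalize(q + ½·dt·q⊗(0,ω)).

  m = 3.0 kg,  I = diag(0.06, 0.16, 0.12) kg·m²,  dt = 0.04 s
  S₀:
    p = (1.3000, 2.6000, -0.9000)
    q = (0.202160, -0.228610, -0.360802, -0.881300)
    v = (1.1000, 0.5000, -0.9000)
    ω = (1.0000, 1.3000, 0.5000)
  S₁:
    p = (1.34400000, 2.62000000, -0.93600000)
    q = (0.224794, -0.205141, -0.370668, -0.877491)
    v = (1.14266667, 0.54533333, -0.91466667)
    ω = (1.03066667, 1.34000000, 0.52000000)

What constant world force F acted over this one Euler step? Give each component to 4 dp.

F = (3.2000, 3.4000, -1.1000)

v₁ − v₀ = (0.04266667, 0.04533333, -0.01466667)
m·(v₁−v₀)/dt = (3.2000, 3.4000, -1.1000)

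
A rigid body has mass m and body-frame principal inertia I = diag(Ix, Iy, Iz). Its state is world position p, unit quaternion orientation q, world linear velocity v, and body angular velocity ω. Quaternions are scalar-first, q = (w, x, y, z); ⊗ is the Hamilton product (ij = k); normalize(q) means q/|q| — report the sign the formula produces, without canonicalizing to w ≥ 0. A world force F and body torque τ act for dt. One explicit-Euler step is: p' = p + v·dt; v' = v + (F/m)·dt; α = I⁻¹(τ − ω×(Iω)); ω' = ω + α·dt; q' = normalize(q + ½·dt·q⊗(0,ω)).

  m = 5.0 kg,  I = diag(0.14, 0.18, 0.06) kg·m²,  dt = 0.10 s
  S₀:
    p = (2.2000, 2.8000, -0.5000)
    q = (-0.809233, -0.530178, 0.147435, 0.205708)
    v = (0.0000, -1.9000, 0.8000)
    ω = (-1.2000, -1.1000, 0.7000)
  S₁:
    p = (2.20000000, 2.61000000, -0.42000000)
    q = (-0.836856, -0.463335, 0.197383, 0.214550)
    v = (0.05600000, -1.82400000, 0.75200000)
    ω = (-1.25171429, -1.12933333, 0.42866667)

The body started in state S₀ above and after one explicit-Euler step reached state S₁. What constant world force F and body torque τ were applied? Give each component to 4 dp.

F = (2.8000, 3.8000, -2.4000)
τ = (0.0200, -0.1200, -0.1100)

rate change Δω = (-0.05171429, -0.02933333, -0.27133333)
gyro term ω₀×Iω₀ = (0.0924, -0.0672, 0.0528)
I·α + gyro = (0.0200, -0.1200, -0.1100)
velocity change Δv = (0.05600000, 0.07600000, -0.04800000)
F = m·Δv/dt = (2.8000, 3.8000, -2.4000)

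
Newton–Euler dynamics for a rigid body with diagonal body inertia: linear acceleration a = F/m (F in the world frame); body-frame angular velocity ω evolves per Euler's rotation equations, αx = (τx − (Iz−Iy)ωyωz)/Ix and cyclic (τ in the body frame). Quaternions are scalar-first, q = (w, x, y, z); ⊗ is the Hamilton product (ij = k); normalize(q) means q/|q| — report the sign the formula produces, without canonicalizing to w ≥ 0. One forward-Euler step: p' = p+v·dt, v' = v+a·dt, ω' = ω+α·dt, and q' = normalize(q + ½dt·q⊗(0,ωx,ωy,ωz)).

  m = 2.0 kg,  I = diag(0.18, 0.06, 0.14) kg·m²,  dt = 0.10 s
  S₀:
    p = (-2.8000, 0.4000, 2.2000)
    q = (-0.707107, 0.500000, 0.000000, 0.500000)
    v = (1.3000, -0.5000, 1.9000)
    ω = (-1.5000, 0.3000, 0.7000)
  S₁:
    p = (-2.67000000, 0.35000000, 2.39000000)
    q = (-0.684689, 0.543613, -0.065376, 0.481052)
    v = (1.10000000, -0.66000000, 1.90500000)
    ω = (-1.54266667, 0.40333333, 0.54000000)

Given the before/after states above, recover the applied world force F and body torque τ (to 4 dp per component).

F = (-4.0000, -3.2000, 0.1000)
τ = (-0.0600, 0.0200, -0.1700)

ω₁ − ω₀ = (-0.04266667, 0.10333333, -0.16000000)
τ = I·(Δω/dt) + ω₀×(Iω₀) = (-0.0600, 0.0200, -0.1700)
velocity change Δv = (-0.20000000, -0.16000000, 0.00500000)
applied force F = (-4.0000, -3.2000, 0.1000)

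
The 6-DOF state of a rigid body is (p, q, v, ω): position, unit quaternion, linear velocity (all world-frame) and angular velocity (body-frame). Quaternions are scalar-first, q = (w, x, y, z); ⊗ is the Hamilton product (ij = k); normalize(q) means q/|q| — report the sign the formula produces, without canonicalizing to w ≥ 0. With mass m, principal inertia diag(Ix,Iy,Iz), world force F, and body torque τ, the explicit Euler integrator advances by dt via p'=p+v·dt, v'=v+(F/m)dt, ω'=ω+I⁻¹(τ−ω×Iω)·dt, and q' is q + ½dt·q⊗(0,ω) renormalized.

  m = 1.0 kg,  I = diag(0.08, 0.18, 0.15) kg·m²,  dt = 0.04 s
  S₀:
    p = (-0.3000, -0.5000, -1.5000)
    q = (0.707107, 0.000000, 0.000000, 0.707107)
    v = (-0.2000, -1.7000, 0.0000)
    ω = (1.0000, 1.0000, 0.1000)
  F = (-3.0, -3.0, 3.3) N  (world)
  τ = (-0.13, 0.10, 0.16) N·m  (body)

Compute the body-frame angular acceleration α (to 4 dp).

α = (-1.5875, 0.5944, 0.4000)

gyro term ω×Iω = (-0.0030, -0.0070, 0.1000)
α = I⁻¹(τ − ω×Iω) = (-1.5875, 0.5944, 0.4000)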